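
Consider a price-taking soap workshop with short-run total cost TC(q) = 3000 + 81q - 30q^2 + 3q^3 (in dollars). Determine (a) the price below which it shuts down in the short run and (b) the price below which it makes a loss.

Shutdown price = $6; break-even price = $381

AVC = 81 - 30q + 3q^2; minimized at q = 5, giving min AVC = $6. That is the shutdown price.
ATC = 3000/q + 81 - 30q + 3q^2. Setting dATC/dq = −3000/q^2 − 30 + 6q = 0 gives q = 10 (since 6·10^3 − 30·10^2 = 3000).
min ATC = 3000/10 + 81 − 30·10 + 3·10^2 = $381. That is the break-even price.
Between these two prices the firm operates at a loss; above $381 it earns a profit.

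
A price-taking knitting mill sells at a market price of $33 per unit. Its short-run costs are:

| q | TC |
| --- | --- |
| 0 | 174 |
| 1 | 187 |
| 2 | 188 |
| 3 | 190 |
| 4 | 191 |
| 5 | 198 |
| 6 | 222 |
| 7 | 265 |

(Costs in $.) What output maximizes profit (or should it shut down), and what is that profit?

q = 6; profit = -$24

Profit at each row (π = 33q − TC): q=0: -174; q=1: -154; q=2: -122; q=3: -91; q=4: -59; q=5: -33; q=6: -24; q=7: -34.
Profit is maximized at q = 6. AVC there is 48/6 = $8 ≤ P, so producing beats shutting down (which would give -$174).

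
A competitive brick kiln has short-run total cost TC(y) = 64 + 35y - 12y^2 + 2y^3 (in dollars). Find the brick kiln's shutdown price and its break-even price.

AVC = 35 - 12y + 2y^2; minimized at y = 3, giving min AVC = $17. That is the shutdown price.
ATC = 64/y + 35 - 12y + 2y^2. Setting dATC/dy = −64/y^2 − 12 + 4y = 0 gives y = 4 (since 4·4^3 − 12·4^2 = 64).
min ATC = 64/4 + 35 − 12·4 + 2·4^2 = $35. That is the break-even price.
Between these two prices the firm operates at a loss; above $35 it earns a profit.

Shutdown price = $17; break-even price = $35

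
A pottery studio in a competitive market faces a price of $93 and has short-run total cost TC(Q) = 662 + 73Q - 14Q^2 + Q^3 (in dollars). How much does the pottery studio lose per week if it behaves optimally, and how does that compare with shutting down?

Profit = -$62 at Q = 10

AVC = 73 - 14Q + Q^2 has its minimum $24 at Q = 7; price $93 clears that bar, so the firm operates.
With MC = 73 - 28Q + 3Q^2, P = MC on the upward-sloping part at Q* = 10.
TR = 93·10 = 930. TC = 662 + 330 = 992. Profit = 930 − 992 = -$62.
Shutting down would mean losing the fixed cost of $662, so operating at a loss of $62 is better by $600.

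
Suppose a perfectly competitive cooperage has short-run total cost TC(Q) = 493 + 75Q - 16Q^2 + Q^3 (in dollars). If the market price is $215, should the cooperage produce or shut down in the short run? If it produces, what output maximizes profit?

Produce at Q = 14

Strip out fixed cost: VC = 75Q - 16Q^2 + Q^3. Then AVC = 75 - 16Q + Q^2 and MC = 75 - 32Q + 3Q^2.
The AVC parabola has its vertex at Q = 16/2 = 8, where AVC = 75 - 16·8 + 8^2 = $11.
P = $215 exceeds min AVC = $11, so the firm stays open.
P = MC gives -140 - 32Q + 3Q^2 = 0, with roots -10/3 and 14. Take the larger (rising MC): Q* = 14.
Check: AVC at Q = 14 is $47 ≤ P, so revenue covers variable cost.
Profit = P·Q − TC = 215·14 − 1151 = $1859.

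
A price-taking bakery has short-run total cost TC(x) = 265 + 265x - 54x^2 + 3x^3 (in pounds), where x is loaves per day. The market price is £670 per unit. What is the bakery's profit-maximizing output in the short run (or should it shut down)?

Produce at x = 15

Strip out fixed cost: VC = 265x - 54x^2 + 3x^3. Then AVC = 265 - 54x + 3x^2 and MC = 265 - 108x + 9x^2.
The AVC parabola has its vertex at x = 54/6 = 9, where AVC = 265 - 54·9 + 3·9^2 = £22.
Because £670 ≥ £22, revenue can cover variable cost; the firm operates.
Set P = MC: 670 = 265 - 108x + 9x^2 → -405 - 108x + 9x^2 = 0. The roots are x = -3 and x = 15; the profit-maximizing output is on the rising part of MC, so x* = 15.
Check: AVC at x = 15 is £130 ≤ P, so revenue covers variable cost.
Profit = P·x − TC = 670·15 − 2215 = £7835.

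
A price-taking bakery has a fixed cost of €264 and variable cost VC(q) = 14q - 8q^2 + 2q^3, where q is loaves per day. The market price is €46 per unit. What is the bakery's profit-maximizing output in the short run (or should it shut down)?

Strip out fixed cost: VC = 14q - 8q^2 + 2q^3. Then AVC = 14 - 8q + 2q^2 and MC = 14 - 16q + 6q^2.
The AVC parabola has its vertex at q = 8/4 = 2, where AVC = 14 - 8·2 + 2·2^2 = €6.
Because €46 ≥ €6, revenue can cover variable cost; the firm operates.
P = MC gives -32 - 16q + 6q^2 = 0, with roots -4/3 and 4. Take the larger (rising MC): q* = 4.
Check: AVC at q = 4 is €14 ≤ P, so revenue covers variable cost.
Profit = P·q − TC = 46·4 − 320 = -€136, a loss, but smaller than the €264 fixed cost the firm would lose by shutting down.

Produce at q = 4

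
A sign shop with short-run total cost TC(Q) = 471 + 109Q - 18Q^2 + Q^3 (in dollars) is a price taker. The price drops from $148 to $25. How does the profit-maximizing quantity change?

Output falls from 13 to 0 (the firm shuts down)

MC = 109 - 36Q + 3Q^2; the shutdown threshold is min AVC = $28 (at Q = 9).
With P = $148 above the shutdown price, P = MC gives Q = 13.
At P = $25 < min AVC = $28, price no longer covers variable cost at any output, so the firm shuts down: Q = 0.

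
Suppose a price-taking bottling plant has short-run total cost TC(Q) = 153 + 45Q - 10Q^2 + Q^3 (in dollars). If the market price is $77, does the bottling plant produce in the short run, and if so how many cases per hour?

From TC, MC = TC'(Q) = 45 - 20Q + 3Q^2 and AVC = VC/Q = 45 - 10Q + Q^2.
The AVC parabola has its vertex at Q = 10/2 = 5, where AVC = 45 - 10·5 + 5^2 = $20.
Because $77 ≥ $20, revenue can cover variable cost; the firm operates.
Set P = MC: 77 = 45 - 20Q + 3Q^2 → -32 - 20Q + 3Q^2 = 0. The roots are Q = -4/3 and Q = 8; the profit-maximizing output is on the rising part of MC, so Q* = 8.
Check: AVC at Q = 8 is $29 ≤ P, so revenue covers variable cost.
Profit = P·Q − TC = 77·8 − 385 = $231.

Produce at Q = 8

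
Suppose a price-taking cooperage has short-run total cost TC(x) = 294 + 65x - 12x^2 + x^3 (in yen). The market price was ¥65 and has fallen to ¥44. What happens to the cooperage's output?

Output falls from 8 to 7

MC = 65 - 24x + 3x^2; the shutdown threshold is min AVC = ¥29 (at x = 6).
With P = ¥65 above the shutdown price, P = MC gives x = 8.
At P = ¥44 ≥ min AVC, set P = MC: x = 7. The firm stays open but cuts output.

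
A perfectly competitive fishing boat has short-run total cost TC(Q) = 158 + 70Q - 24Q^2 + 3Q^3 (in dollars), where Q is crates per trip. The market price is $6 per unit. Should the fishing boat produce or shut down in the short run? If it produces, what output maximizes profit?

Variable cost is VC = 70Q - 24Q^2 + 3Q^3, so AVC = VC/Q = 70 - 24Q + 3Q^2 and MC = dTC/dQ = 70 - 48Q + 9Q^2.
AVC hits its minimum where MC = AVC, at Q = 4, giving min AVC = 70 - 24·4 + 3·4^2 = $22.
P = $6 lies below min AVC = $22; no output level covers variable cost.
The firm minimizes its loss by shutting down and losing only its fixed cost of $158.

Shut down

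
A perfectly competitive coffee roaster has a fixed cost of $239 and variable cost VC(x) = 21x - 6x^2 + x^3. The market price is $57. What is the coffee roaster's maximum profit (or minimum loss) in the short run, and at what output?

Profit = -$23 at x = 6

AVC = 21 - 6x + x^2; min AVC = $12 at x = 3. Since P = $57 ≥ min AVC, the firm produces.
With MC = 21 - 12x + 3x^2, P = MC on the upward-sloping part at x* = 6.
TR = 57·6 = 342. TC = 239 + 126 = 365. Profit = 342 − 365 = -$23.
Shutting down would mean losing the fixed cost of $239, so operating at a loss of $23 is better by $216.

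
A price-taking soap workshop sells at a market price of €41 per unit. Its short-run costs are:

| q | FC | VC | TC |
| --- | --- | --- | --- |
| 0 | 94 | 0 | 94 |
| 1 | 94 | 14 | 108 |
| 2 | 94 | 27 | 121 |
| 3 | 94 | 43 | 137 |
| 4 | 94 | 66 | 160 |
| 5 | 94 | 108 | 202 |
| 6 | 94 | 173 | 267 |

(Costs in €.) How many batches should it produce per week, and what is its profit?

q = 4; profit = €4

Profit at each row (π = 41q − TC): q=0: -94; q=1: -67; q=2: -39; q=3: -14; q=4: 4; q=5: 3; q=6: -21.
Profit is maximized at q = 4. AVC there is 66/4 = €16.50 ≤ P, so producing beats shutting down (which would give -€94).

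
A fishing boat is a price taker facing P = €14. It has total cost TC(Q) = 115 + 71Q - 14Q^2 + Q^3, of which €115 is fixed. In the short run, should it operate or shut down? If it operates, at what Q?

Shut down

From TC, MC = TC'(Q) = 71 - 28Q + 3Q^2 and AVC = VC/Q = 71 - 14Q + Q^2.
AVC is minimized where dAVC/dQ = -14 + 2Q = 0, at Q = 7; min AVC = 71 - 14·7 + 7^2 = €22.
With P < min AVC (€14 < €22), every unit sold adds to the loss.
Shutting down limits the loss to fixed cost, €115.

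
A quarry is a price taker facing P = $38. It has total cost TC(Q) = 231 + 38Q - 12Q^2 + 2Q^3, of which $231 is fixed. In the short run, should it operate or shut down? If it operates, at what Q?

Variable cost is VC = 38Q - 12Q^2 + 2Q^3, so AVC = VC/Q = 38 - 12Q + 2Q^2 and MC = dTC/dQ = 38 - 24Q + 6Q^2.
AVC hits its minimum where MC = AVC, at Q = 3, giving min AVC = 38 - 12·3 + 2·3^2 = $20.
Because $38 ≥ $20, revenue can cover variable cost; the firm operates.
P = MC gives -24Q + 6Q^2 = 0, with roots 0 and 4. Take the larger (rising MC): Q* = 4.
Check: AVC at Q = 4 is $22 ≤ P, so revenue covers variable cost.
Profit = P·Q − TC = 38·4 − 319 = -$167, a loss, but smaller than the $231 fixed cost the firm would lose by shutting down.

Produce at Q = 4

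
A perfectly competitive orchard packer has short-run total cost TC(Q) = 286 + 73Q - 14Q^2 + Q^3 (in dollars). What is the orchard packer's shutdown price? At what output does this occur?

The shutdown price is the minimum of AVC. VC = 73Q - 14Q^2 + Q^3, so AVC = 73 - 14Q + Q^2.
dAVC/dQ = -14 + 2Q = 0 gives Q = 7. min AVC = 73 - 14·7 + 7^2 = 24.
So the shutdown price is $24.

$24 per unit, at Q = 7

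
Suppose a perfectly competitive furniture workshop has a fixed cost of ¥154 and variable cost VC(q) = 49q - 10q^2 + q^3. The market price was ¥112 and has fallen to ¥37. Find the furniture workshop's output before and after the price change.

Output falls from 9 to 6

AVC = 49 - 10q + q^2, minimized at q = 5 where min AVC = ¥24. MC = 49 - 20q + 3q^2.
At P = ¥112 ≥ min AVC, set P = MC on the rising branch: q = 9.
At P = ¥37 ≥ min AVC, set P = MC: q = 6. The firm stays open but cuts output.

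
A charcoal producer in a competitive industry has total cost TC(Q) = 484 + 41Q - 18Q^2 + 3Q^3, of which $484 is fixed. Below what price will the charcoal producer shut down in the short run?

$14 per unit

Short-run supply begins at min AVC. From VC = 41Q - 18Q^2 + 3Q^3, AVC = 41 - 18Q + 3Q^2.
At the minimum of AVC, MC = AVC. MC = 41 - 36Q + 9Q^2; setting MC = AVC gives 6Q^2 - 18Q = 0, so Q = 3. min AVC = 14.
For P < $14 the firm produces nothing.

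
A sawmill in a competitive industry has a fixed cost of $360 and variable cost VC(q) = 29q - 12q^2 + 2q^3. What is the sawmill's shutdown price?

$11 per unit

Short-run supply begins at min AVC. From VC = 29q - 12q^2 + 2q^3, AVC = 29 - 12q + 2q^2.
dAVC/dq = -12 + 4q = 0 gives q = 3. min AVC = 29 - 12·3 + 2·3^2 = 11.
So the shutdown price is $11.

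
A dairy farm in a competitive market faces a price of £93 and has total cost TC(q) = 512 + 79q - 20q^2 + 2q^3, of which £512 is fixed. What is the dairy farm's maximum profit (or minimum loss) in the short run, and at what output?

AVC = 79 - 20q + 2q^2; min AVC = £29 at q = 5. Since P = £93 ≥ min AVC, the firm produces.
With MC = 79 - 40q + 6q^2, P = MC on the upward-sloping part at q* = 7.
TR = 93·7 = 651. TC = 512 + 259 = 771. Profit = 651 − 771 = -£120.
That loss of £120 beats the £512 the firm would lose by shutting down; producing recovers £392 of fixed cost.

Profit = -£120 at q = 7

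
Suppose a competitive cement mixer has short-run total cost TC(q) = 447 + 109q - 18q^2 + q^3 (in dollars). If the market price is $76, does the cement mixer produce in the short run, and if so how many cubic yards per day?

Produce at q = 11

From TC, MC = TC'(q) = 109 - 36q + 3q^2 and AVC = VC/q = 109 - 18q + q^2.
AVC hits its minimum where MC = AVC, at q = 9, giving min AVC = 109 - 18·9 + 9^2 = $28.
Because $76 ≥ $28, revenue can cover variable cost; the firm operates.
P = MC gives 33 - 36q + 3q^2 = 0, with roots 1 and 11. Take the larger (rising MC): q* = 11.
Check: AVC at q = 11 is $32 ≤ P, so revenue covers variable cost.
Profit = P·q − TC = 76·11 − 799 = $37.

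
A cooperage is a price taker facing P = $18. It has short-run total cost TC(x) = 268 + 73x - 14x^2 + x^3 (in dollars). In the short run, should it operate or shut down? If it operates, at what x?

Shut down

Variable cost is VC = 73x - 14x^2 + x^3, so AVC = VC/x = 73 - 14x + x^2 and MC = dTC/dx = 73 - 28x + 3x^2.
The AVC parabola has its vertex at x = 14/2 = 7, where AVC = 73 - 14·7 + 7^2 = $24.
P = $18 lies below min AVC = $24; no output level covers variable cost.
Best response: produce nothing and absorb the $268 fixed cost.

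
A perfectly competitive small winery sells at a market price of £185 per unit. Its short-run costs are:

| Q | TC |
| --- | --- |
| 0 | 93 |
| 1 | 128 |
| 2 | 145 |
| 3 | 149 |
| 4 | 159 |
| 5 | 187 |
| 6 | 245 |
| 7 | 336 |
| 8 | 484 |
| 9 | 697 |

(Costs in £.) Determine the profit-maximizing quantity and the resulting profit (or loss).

Compute π = P·Q − TC at each output: Q=0: -93; Q=1: 57; Q=2: 225; Q=3: 406; Q=4: 581; Q=5: 738; Q=6: 865; Q=7: 959; Q=8: 996; Q=9: 968.
Profit is maximized at Q = 8. AVC there is 391/8 = £48.88 ≤ P, so producing beats shutting down (which would give -£93).

Q = 8; profit = £996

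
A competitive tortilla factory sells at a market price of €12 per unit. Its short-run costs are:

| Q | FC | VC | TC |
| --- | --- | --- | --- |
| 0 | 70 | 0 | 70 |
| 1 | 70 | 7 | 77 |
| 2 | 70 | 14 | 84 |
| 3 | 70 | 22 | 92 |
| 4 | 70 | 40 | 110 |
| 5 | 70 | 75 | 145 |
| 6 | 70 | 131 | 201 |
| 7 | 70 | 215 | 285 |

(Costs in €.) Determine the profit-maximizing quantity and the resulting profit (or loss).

Q = 3; profit = -€56

Compute π = P·Q − TC at each output: Q=0: -70; Q=1: -65; Q=2: -60; Q=3: -56; Q=4: -62; Q=5: -85; Q=6: -129; Q=7: -201.
Profit is maximized at Q = 3. AVC there is 22/3 = €7.33 ≤ P, so producing beats shutting down (which would give -€70).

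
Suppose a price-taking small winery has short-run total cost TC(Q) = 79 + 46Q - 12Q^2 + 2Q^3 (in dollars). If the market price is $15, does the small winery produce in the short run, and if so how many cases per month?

Strip out fixed cost: VC = 46Q - 12Q^2 + 2Q^3. Then AVC = 46 - 12Q + 2Q^2 and MC = 46 - 24Q + 6Q^2.
AVC hits its minimum where MC = AVC, at Q = 3, giving min AVC = 46 - 12·3 + 2·3^2 = $28.
P = $15 lies below min AVC = $28; no output level covers variable cost.
Best response: produce nothing and absorb the $79 fixed cost.

Shut down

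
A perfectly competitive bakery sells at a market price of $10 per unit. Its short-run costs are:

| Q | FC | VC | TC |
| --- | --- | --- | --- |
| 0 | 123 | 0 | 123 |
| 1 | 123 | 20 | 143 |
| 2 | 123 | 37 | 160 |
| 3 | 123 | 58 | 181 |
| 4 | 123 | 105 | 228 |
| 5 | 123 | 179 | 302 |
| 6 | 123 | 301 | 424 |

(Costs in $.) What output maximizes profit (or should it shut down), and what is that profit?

Q = 0 (shut down); profit = -$123

Compute π = P·Q − TC at each output: Q=0: -123; Q=1: -133; Q=2: -140; Q=3: -151; Q=4: -188; Q=5: -252; Q=6: -364.
Profit is highest at Q = 0. Equivalently, the lowest AVC in the table is 37/2 ≈ $18.50 at Q = 2, and P = $10 falls below it — price never covers variable cost, so the firm shuts down and loses only its fixed cost.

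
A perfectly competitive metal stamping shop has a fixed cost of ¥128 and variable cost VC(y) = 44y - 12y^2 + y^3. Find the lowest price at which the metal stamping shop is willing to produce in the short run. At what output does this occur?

The firm shuts down when price falls below the minimum of average variable cost. AVC = VC/y = 44 - 12y + y^2.
At the minimum of AVC, MC = AVC. MC = 44 - 24y + 3y^2; setting MC = AVC gives 2y^2 - 12y = 0, so y = 6. min AVC = 8.
The firm shuts down for any P below ¥8.

¥8 per unit, at y = 6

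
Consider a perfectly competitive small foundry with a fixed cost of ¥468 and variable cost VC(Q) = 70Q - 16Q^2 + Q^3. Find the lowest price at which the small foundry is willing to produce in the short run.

The shutdown price is the minimum of AVC. VC = 70Q - 16Q^2 + Q^3, so AVC = 70 - 16Q + Q^2.
At the minimum of AVC, MC = AVC. MC = 70 - 32Q + 3Q^2; setting MC = AVC gives 2Q^2 - 16Q = 0, so Q = 8. min AVC = 6.
The firm shuts down for any P below ¥6.

¥6 per unit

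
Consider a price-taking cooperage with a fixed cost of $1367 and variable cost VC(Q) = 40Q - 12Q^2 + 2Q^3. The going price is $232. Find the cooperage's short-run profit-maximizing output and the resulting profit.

Profit = -$87 at Q = 8

AVC = 40 - 12Q + 2Q^2 has its minimum $22 at Q = 3; price $232 clears that bar, so the firm operates.
MC = 40 - 24Q + 6Q^2. Setting P = MC and taking the root on the rising branch gives Q* = 8.
TR = 232·8 = 1856. TC = 1367 + 576 = 1943. Profit = 1856 − 1943 = -$87.
By producing, the firm covers all variable cost plus $1280 of fixed cost; shutting down would lose the full $1367.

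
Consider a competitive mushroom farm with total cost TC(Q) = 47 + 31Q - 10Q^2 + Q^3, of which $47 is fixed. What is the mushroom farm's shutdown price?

$6 per unit

Short-run supply begins at min AVC. From VC = 31Q - 10Q^2 + Q^3, AVC = 31 - 10Q + Q^2.
At the minimum of AVC, MC = AVC. MC = 31 - 20Q + 3Q^2; setting MC = AVC gives 2Q^2 - 10Q = 0, so Q = 5. min AVC = 6.
So the shutdown price is $6.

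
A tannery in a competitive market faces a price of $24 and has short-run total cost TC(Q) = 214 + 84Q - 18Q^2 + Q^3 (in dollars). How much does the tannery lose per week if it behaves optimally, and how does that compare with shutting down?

AVC = 84 - 18Q + Q^2 has its minimum $3 at Q = 9; price $24 clears that bar, so the firm operates.
MC = 84 - 36Q + 3Q^2. Setting P = MC and taking the root on the rising branch gives Q* = 10.
TR = 24·10 = 240. TC = 214 + 40 = 254. Profit = 240 − 254 = -$14.
By producing, the firm covers all variable cost plus $200 of fixed cost; shutting down would lose the full $214.

Profit = -$14 at Q = 10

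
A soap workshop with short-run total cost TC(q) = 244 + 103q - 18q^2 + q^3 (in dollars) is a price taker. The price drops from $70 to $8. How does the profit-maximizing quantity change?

MC = 103 - 36q + 3q^2; the shutdown threshold is min AVC = $22 (at q = 9).
At P = $70 ≥ min AVC, set P = MC on the rising branch: q = 11.
At P = $8 < min AVC = $22, price no longer covers variable cost at any output, so the firm shuts down: q = 0.

Output falls from 11 to 0 (the firm shuts down)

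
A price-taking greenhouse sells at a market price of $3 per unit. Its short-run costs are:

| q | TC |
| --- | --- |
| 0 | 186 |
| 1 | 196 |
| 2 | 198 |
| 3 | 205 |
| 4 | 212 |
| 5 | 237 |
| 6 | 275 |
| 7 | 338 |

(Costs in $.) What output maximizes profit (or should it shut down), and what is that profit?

q = 0 (shut down); profit = -$186

Compute π = P·q − TC at each output: q=0: -186; q=1: -193; q=2: -192; q=3: -196; q=4: -200; q=5: -222; q=6: -257; q=7: -317.
Profit is highest at q = 0. Equivalently, the lowest AVC in the table is 12/2 ≈ $6 at q = 2, and P = $3 falls below it — price never covers variable cost, so the firm shuts down and loses only its fixed cost.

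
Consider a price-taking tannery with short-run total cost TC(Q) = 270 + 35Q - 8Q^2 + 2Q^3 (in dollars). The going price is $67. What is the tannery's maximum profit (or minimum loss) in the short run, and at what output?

AVC = 35 - 8Q + 2Q^2; min AVC = $27 at Q = 2. Since P = $67 ≥ min AVC, the firm produces.
MC = 35 - 16Q + 6Q^2. Setting P = MC and taking the root on the rising branch gives Q* = 4.
TR = 67·4 = 268. TC = 270 + 140 = 410. Profit = 268 − 410 = -$142.
Shutting down would mean losing the fixed cost of $270, so operating at a loss of $142 is better by $128.

Profit = -$142 at Q = 4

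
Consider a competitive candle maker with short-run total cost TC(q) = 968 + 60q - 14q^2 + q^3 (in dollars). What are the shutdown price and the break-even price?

Shutdown price = $11; break-even price = $115

Shutdown price = min AVC. AVC = 60 - 14q + q^2, with vertex at q = 7 and minimum $11.
ATC = 968/q + 60 - 14q + q^2. Setting dATC/dq = −968/q^2 − 14 + 2q = 0 gives q = 11 (since 2·11^3 − 14·11^2 = 968).
min ATC = 968/11 + 60 − 14·11 + 11^2 = $115. That is the break-even price.
For $11 ≤ P < $115 the firm produces at a loss; below $11 it shuts down.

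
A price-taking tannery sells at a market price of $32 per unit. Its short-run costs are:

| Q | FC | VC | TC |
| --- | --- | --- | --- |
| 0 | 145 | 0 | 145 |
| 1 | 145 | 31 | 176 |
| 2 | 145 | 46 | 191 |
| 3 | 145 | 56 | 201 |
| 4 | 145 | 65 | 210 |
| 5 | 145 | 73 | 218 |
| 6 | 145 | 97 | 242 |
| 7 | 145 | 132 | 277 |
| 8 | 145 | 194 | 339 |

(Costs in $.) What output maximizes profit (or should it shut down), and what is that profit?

Q = 6; profit = -$50

Tabulate TR − TC: Q=0: -145; Q=1: -144; Q=2: -127; Q=3: -105; Q=4: -82; Q=5: -58; Q=6: -50; Q=7: -53; Q=8: -83.
Profit is maximized at Q = 6. AVC there is 97/6 = $16.17 ≤ P, so producing beats shutting down (which would give -$145).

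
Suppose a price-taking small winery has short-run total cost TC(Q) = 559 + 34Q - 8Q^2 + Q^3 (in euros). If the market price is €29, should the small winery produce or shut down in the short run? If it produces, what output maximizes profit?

Produce at Q = 5

Strip out fixed cost: VC = 34Q - 8Q^2 + Q^3. Then AVC = 34 - 8Q + Q^2 and MC = 34 - 16Q + 3Q^2.
AVC hits its minimum where MC = AVC, at Q = 4, giving min AVC = 34 - 8·4 + 4^2 = €18.
Because €29 ≥ €18, revenue can cover variable cost; the firm operates.
Set P = MC: 29 = 34 - 16Q + 3Q^2 → 5 - 16Q + 3Q^2 = 0. The roots are Q = 1/3 and Q = 5; the profit-maximizing output is on the rising part of MC, so Q* = 5.
Check: AVC at Q = 5 is €19 ≤ P, so revenue covers variable cost.
Profit = P·Q − TC = 29·5 − 654 = -€509, a loss, but smaller than the €559 fixed cost the firm would lose by shutting down.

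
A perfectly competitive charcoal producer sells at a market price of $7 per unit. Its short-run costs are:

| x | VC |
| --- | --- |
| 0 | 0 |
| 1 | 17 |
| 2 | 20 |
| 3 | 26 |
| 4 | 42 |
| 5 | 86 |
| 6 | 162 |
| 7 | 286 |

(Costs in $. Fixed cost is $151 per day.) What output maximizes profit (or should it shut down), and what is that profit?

x = 0 (shut down); profit = -$151

Tabulate TR − TC: x=0: -151; x=1: -161; x=2: -157; x=3: -156; x=4: -165; x=5: -202; x=6: -271; x=7: -388.
Profit is highest at x = 0. Equivalently, the lowest AVC in the table is 26/3 ≈ $8.67 at x = 3, and P = $7 falls below it — price never covers variable cost, so the firm shuts down and loses only its fixed cost.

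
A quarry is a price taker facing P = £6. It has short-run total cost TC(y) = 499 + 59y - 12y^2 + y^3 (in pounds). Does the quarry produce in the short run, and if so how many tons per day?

Shut down

Strip out fixed cost: VC = 59y - 12y^2 + y^3. Then AVC = 59 - 12y + y^2 and MC = 59 - 24y + 3y^2.
AVC is minimized where dAVC/dy = -12 + 2y = 0, at y = 6; min AVC = 59 - 12·6 + 6^2 = £23.
With P < min AVC (£6 < £23), every unit sold adds to the loss.
The firm minimizes its loss by shutting down and losing only its fixed cost of £499.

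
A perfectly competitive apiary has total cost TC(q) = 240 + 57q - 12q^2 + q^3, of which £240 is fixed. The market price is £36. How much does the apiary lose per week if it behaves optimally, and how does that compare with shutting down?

AVC = 57 - 12q + q^2 has its minimum £21 at q = 6; price £36 clears that bar, so the firm operates.
With MC = 57 - 24q + 3q^2, P = MC on the upward-sloping part at q* = 7.
TR = 36·7 = 252. TC = 240 + 154 = 394. Profit = 252 − 394 = -£142.
Shutting down would mean losing the fixed cost of £240, so operating at a loss of £142 is better by £98.

Profit = -£142 at q = 7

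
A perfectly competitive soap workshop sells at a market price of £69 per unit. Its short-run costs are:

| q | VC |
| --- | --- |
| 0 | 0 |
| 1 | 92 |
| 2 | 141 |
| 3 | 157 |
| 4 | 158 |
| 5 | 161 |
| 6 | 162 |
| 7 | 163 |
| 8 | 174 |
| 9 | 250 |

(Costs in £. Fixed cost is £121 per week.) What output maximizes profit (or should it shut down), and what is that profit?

q = 8; profit = £257

Compute π = P·q − TC at each output: q=0: -121; q=1: -144; q=2: -124; q=3: -71; q=4: -3; q=5: 63; q=6: 131; q=7: 199; q=8: 257; q=9: 250.
Profit is maximized at q = 8. AVC there is 174/8 = £21.75 ≤ P, so producing beats shutting down (which would give -£121).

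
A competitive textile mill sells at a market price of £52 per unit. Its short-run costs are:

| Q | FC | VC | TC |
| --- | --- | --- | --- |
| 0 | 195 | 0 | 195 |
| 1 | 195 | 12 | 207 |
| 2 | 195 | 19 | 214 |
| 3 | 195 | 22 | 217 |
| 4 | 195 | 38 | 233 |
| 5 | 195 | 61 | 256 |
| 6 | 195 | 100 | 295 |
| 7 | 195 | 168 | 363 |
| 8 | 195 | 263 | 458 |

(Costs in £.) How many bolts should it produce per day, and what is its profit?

Q = 6; profit = £17

Tabulate TR − TC: Q=0: -195; Q=1: -155; Q=2: -110; Q=3: -61; Q=4: -25; Q=5: 4; Q=6: 17; Q=7: 1; Q=8: -42.
Profit is maximized at Q = 6. AVC there is 100/6 = £16.67 ≤ P, so producing beats shutting down (which would give -£195).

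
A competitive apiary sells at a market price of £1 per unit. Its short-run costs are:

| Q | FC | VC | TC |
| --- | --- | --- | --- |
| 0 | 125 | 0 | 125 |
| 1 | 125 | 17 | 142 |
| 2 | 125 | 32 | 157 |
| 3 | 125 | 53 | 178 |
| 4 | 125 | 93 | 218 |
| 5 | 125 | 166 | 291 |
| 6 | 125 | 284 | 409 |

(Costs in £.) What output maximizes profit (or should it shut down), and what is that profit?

Tabulate TR − TC: Q=0: -125; Q=1: -141; Q=2: -155; Q=3: -175; Q=4: -214; Q=5: -286; Q=6: -403.
Profit is highest at Q = 0. Equivalently, the lowest AVC in the table is 32/2 ≈ £16 at Q = 2, and P = £1 falls below it — price never covers variable cost, so the firm shuts down and loses only its fixed cost.

Q = 0 (shut down); profit = -£125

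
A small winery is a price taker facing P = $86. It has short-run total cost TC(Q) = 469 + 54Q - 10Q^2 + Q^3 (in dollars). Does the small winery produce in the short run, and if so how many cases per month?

Strip out fixed cost: VC = 54Q - 10Q^2 + Q^3. Then AVC = 54 - 10Q + Q^2 and MC = 54 - 20Q + 3Q^2.
AVC hits its minimum where MC = AVC, at Q = 5, giving min AVC = 54 - 10·5 + 5^2 = $29.
Because $86 ≥ $29, revenue can cover variable cost; the firm operates.
P = MC gives -32 - 20Q + 3Q^2 = 0, with roots -4/3 and 8. Take the larger (rising MC): Q* = 8.
Check: AVC at Q = 8 is $38 ≤ P, so revenue covers variable cost.
Profit = P·Q − TC = 86·8 − 773 = -$85, a loss, but smaller than the $469 fixed cost the firm would lose by shutting down.

Produce at Q = 8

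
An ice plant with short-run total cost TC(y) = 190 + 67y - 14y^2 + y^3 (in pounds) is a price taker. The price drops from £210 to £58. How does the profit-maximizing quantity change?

MC = 67 - 28y + 3y^2; the shutdown threshold is min AVC = £18 (at y = 7).
With P = £210 above the shutdown price, P = MC gives y = 13.
At P = £58 ≥ min AVC, set P = MC: y = 9. The firm stays open but cuts output.

Output falls from 13 to 9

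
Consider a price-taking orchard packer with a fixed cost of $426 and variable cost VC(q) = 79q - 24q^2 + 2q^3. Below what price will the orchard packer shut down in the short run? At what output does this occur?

The firm shuts down when price falls below the minimum of average variable cost. AVC = VC/q = 79 - 24q + 2q^2.
dAVC/dq = -24 + 4q = 0 gives q = 6. min AVC = 79 - 24·6 + 2·6^2 = 7.
So the shutdown price is $7.

$7 per unit, at q = 6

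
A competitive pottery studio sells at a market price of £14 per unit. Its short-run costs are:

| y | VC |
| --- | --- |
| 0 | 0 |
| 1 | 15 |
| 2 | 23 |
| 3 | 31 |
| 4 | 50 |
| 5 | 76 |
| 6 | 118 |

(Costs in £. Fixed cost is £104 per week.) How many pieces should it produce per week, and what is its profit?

Compute π = P·y − TC at each output: y=0: -104; y=1: -105; y=2: -99; y=3: -93; y=4: -98; y=5: -110; y=6: -138.
Profit is maximized at y = 3. AVC there is 31/3 = £10.33 ≤ P, so producing beats shutting down (which would give -£104).

y = 3; profit = -£93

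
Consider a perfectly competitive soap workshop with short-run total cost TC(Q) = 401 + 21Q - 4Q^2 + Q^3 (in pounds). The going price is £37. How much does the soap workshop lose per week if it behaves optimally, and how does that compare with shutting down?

AVC = 21 - 4Q + Q^2 has its minimum £17 at Q = 2; price £37 clears that bar, so the firm operates.
With MC = 21 - 8Q + 3Q^2, P = MC on the upward-sloping part at Q* = 4.
TR = 37·4 = 148. TC = 401 + 84 = 485. Profit = 148 − 485 = -£337.
By producing, the firm covers all variable cost plus £64 of fixed cost; shutting down would lose the full £401.

Profit = -£337 at Q = 4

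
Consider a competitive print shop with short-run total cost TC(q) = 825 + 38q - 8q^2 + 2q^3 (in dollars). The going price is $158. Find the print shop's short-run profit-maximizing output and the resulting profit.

AVC = 38 - 8q + 2q^2; min AVC = $30 at q = 2. Since P = $158 ≥ min AVC, the firm produces.
MC = 38 - 16q + 6q^2. Setting P = MC and taking the root on the rising branch gives q* = 6.
TR = 158·6 = 948. TC = 825 + 372 = 1197. Profit = 948 − 1197 = -$249.
That loss of $249 beats the $825 the firm would lose by shutting down; producing recovers $576 of fixed cost.

Profit = -$249 at q = 6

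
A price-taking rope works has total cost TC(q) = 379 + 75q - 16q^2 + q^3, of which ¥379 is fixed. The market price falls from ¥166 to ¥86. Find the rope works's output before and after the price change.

Output falls from 13 to 11

MC = 75 - 32q + 3q^2; the shutdown threshold is min AVC = ¥11 (at q = 8).
At P = ¥166 ≥ min AVC, set P = MC on the rising branch: q = 13.
At P = ¥86 ≥ min AVC, set P = MC: q = 11. The firm stays open but cuts output.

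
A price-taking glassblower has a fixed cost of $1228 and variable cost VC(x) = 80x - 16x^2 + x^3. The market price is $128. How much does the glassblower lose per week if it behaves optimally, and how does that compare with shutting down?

Profit = -$76 at x = 12

AVC = 80 - 16x + x^2 has its minimum $16 at x = 8; price $128 clears that bar, so the firm operates.
MC = 80 - 32x + 3x^2. Setting P = MC and taking the root on the rising branch gives x* = 12.
TR = 128·12 = 1536. TC = 1228 + 384 = 1612. Profit = 1536 − 1612 = -$76.
Shutting down would mean losing the fixed cost of $1228, so operating at a loss of $76 is better by $1152.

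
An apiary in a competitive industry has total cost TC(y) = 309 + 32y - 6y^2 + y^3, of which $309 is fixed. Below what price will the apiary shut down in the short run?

The shutdown price is the minimum of AVC. VC = 32y - 6y^2 + y^3, so AVC = 32 - 6y + y^2.
At the minimum of AVC, MC = AVC. MC = 32 - 12y + 3y^2; setting MC = AVC gives 2y^2 - 6y = 0, so y = 3. min AVC = 23.
For P < $23 the firm produces nothing.

$23 per unit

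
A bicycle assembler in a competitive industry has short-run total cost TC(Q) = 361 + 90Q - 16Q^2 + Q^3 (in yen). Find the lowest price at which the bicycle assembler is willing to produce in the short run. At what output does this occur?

The firm shuts down when price falls below the minimum of average variable cost. AVC = VC/Q = 90 - 16Q + Q^2.
dAVC/dQ = -16 + 2Q = 0 gives Q = 8. min AVC = 90 - 16·8 + 8^2 = 26.
The firm shuts down for any P below ¥26.

¥26 per unit, at Q = 8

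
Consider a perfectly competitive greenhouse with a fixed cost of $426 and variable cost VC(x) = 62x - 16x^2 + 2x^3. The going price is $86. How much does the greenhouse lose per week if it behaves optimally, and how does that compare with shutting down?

AVC = 62 - 16x + 2x^2; min AVC = $30 at x = 4. Since P = $86 ≥ min AVC, the firm produces.
With MC = 62 - 32x + 6x^2, P = MC on the upward-sloping part at x* = 6.
TR = 86·6 = 516. TC = 426 + 228 = 654. Profit = 516 − 654 = -$138.
Shutting down would mean losing the fixed cost of $426, so operating at a loss of $138 is better by $288.

Profit = -$138 at x = 6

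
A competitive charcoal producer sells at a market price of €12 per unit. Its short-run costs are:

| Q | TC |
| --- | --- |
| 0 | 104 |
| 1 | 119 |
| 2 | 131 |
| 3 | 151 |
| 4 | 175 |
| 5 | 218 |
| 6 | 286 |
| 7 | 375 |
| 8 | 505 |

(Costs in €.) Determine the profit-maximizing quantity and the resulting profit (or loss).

Tabulate TR − TC: Q=0: -104; Q=1: -107; Q=2: -107; Q=3: -115; Q=4: -127; Q=5: -158; Q=6: -214; Q=7: -291; Q=8: -409.
Profit is highest at Q = 0. Equivalently, the lowest AVC in the table is 27/2 ≈ €13.50 at Q = 2, and P = €12 falls below it — price never covers variable cost, so the firm shuts down and loses only its fixed cost.

Q = 0 (shut down); profit = -€104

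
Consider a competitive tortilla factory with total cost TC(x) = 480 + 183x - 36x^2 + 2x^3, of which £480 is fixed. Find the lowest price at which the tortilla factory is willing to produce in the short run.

Short-run supply begins at min AVC. From VC = 183x - 36x^2 + 2x^3, AVC = 183 - 36x + 2x^2.
dAVC/dx = -36 + 4x = 0 gives x = 9. min AVC = 183 - 36·9 + 2·9^2 = 21.
So the shutdown price is £21.

£21 per unit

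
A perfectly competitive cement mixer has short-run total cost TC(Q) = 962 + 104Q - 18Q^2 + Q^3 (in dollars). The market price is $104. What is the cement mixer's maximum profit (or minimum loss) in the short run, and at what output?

Profit = -$98 at Q = 12

AVC = 104 - 18Q + Q^2; min AVC = $23 at Q = 9. Since P = $104 ≥ min AVC, the firm produces.
With MC = 104 - 36Q + 3Q^2, P = MC on the upward-sloping part at Q* = 12.
TR = 104·12 = 1248. TC = 962 + 384 = 1346. Profit = 1248 − 1346 = -$98.
That loss of $98 beats the $962 the firm would lose by shutting down; producing recovers $864 of fixed cost.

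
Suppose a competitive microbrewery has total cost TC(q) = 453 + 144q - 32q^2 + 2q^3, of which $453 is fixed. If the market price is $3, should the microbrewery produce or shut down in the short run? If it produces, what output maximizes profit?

Strip out fixed cost: VC = 144q - 32q^2 + 2q^3. Then AVC = 144 - 32q + 2q^2 and MC = 144 - 64q + 6q^2.
The AVC parabola has its vertex at q = 32/4 = 8, where AVC = 144 - 32·8 + 2·8^2 = $16.
Since P = $3 < min AVC = $16, price fails to cover variable cost at any output.
Best response: produce nothing and absorb the $453 fixed cost.

Shut down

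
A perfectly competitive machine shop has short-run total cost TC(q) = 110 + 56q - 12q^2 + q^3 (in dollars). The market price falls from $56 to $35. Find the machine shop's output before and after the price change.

MC = 56 - 24q + 3q^2; the shutdown threshold is min AVC = $20 (at q = 6).
At P = $56 ≥ min AVC, set P = MC on the rising branch: q = 8.
At P = $35 ≥ min AVC, set P = MC: q = 7. The firm stays open but cuts output.

Output falls from 8 to 7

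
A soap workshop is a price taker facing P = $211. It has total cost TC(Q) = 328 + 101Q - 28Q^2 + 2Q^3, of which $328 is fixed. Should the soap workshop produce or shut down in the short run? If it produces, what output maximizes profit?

From TC, MC = TC'(Q) = 101 - 56Q + 6Q^2 and AVC = VC/Q = 101 - 28Q + 2Q^2.
AVC is minimized where dAVC/dQ = -28 + 4Q = 0, at Q = 7; min AVC = 101 - 28·7 + 2·7^2 = $3.
Since P = $211 ≥ min AVC = $3, price covers variable cost and the firm should produce.
P = MC gives -110 - 56Q + 6Q^2 = 0, with roots -5/3 and 11. Take the larger (rising MC): Q* = 11.
Check: AVC at Q = 11 is $35 ≤ P, so revenue covers variable cost.
Profit = P·Q − TC = 211·11 − 713 = $1608.

Produce at Q = 11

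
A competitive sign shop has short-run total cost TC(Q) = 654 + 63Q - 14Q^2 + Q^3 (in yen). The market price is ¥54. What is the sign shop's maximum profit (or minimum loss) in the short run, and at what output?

Profit = -¥330 at Q = 9

AVC = 63 - 14Q + Q^2 has its minimum ¥14 at Q = 7; price ¥54 clears that bar, so the firm operates.
MC = 63 - 28Q + 3Q^2. Setting P = MC and taking the root on the rising branch gives Q* = 9.
TR = 54·9 = 486. TC = 654 + 162 = 816. Profit = 486 − 816 = -¥330.
That loss of ¥330 beats the ¥654 the firm would lose by shutting down; producing recovers ¥324 of fixed cost.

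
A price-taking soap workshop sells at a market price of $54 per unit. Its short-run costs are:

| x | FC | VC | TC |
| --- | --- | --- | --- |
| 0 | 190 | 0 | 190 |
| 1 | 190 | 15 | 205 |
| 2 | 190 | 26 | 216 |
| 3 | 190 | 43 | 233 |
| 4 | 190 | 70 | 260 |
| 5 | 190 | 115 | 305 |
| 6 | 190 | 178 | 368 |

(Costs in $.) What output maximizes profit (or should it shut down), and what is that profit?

Tabulate TR − TC: x=0: -190; x=1: -151; x=2: -108; x=3: -71; x=4: -44; x=5: -35; x=6: -44.
Profit is maximized at x = 5. AVC there is 115/5 = $23 ≤ P, so producing beats shutting down (which would give -$190).

x = 5; profit = -$35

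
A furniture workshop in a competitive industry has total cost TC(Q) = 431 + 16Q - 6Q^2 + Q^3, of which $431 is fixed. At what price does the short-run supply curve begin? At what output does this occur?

$7 per unit, at Q = 3

Short-run supply begins at min AVC. From VC = 16Q - 6Q^2 + Q^3, AVC = 16 - 6Q + Q^2.
At the minimum of AVC, MC = AVC. MC = 16 - 12Q + 3Q^2; setting MC = AVC gives 2Q^2 - 6Q = 0, so Q = 3. min AVC = 7.
So the shutdown price is $7.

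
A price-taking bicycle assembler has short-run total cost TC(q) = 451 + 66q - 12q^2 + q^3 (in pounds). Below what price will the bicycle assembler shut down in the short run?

£30 per unit

The shutdown price is the minimum of AVC. VC = 66q - 12q^2 + q^3, so AVC = 66 - 12q + q^2.
dAVC/dq = -12 + 2q = 0 gives q = 6. min AVC = 66 - 12·6 + 6^2 = 30.
For P < £30 the firm produces nothing.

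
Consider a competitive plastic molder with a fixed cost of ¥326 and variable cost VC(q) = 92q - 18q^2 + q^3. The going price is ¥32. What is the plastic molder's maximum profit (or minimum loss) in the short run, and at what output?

AVC = 92 - 18q + q^2; min AVC = ¥11 at q = 9. Since P = ¥32 ≥ min AVC, the firm produces.
With MC = 92 - 36q + 3q^2, P = MC on the upward-sloping part at q* = 10.
TR = 32·10 = 320. TC = 326 + 120 = 446. Profit = 320 − 446 = -¥126.
Shutting down would mean losing the fixed cost of ¥326, so operating at a loss of ¥126 is better by ¥200.

Profit = -¥126 at q = 10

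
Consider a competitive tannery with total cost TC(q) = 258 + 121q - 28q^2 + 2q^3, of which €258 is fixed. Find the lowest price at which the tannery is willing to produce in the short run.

The firm shuts down when price falls below the minimum of average variable cost. AVC = VC/q = 121 - 28q + 2q^2.
At the minimum of AVC, MC = AVC. MC = 121 - 56q + 6q^2; setting MC = AVC gives 4q^2 - 28q = 0, so q = 7. min AVC = 23.
For P < €23 the firm produces nothing.

€23 per unit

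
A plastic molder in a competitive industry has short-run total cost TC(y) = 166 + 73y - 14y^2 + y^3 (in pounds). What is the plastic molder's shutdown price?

£24 per unit

Short-run supply begins at min AVC. From VC = 73y - 14y^2 + y^3, AVC = 73 - 14y + y^2.
At the minimum of AVC, MC = AVC. MC = 73 - 28y + 3y^2; setting MC = AVC gives 2y^2 - 14y = 0, so y = 7. min AVC = 24.
So the shutdown price is £24.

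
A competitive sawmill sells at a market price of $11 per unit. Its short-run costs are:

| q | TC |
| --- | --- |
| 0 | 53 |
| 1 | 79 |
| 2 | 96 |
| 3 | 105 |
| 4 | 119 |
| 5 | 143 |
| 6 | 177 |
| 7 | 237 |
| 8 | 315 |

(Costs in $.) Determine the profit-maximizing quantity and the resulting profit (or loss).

q = 0 (shut down); profit = -$53

Tabulate TR − TC: q=0: -53; q=1: -68; q=2: -74; q=3: -72; q=4: -75; q=5: -88; q=6: -111; q=7: -160; q=8: -227.
Profit is highest at q = 0. Equivalently, the lowest AVC in the table is 66/4 ≈ $16.50 at q = 4, and P = $11 falls below it — price never covers variable cost, so the firm shuts down and loses only its fixed cost.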